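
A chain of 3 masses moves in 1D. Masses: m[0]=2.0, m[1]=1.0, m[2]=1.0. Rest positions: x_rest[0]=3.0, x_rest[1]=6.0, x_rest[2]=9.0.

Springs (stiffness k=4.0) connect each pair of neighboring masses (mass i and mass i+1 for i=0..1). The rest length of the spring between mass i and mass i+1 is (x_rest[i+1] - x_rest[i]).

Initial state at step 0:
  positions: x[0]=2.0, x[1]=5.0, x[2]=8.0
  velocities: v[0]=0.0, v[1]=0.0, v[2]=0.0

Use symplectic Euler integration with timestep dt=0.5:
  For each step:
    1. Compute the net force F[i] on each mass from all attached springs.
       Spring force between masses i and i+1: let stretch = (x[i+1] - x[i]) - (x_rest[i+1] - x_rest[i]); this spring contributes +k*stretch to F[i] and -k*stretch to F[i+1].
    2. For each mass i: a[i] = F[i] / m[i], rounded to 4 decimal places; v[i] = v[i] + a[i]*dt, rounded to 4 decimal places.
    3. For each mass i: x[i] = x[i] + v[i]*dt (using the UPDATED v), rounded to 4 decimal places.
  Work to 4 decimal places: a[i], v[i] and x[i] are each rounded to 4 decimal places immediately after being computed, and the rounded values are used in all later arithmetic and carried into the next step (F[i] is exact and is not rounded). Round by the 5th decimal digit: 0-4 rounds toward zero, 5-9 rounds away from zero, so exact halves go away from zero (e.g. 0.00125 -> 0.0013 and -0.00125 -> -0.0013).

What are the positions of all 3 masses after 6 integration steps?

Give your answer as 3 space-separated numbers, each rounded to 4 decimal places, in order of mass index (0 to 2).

Step 0: x=[2.0000 5.0000 8.0000] v=[0.0000 0.0000 0.0000]
Step 1: x=[2.0000 5.0000 8.0000] v=[0.0000 0.0000 0.0000]
Step 2: x=[2.0000 5.0000 8.0000] v=[0.0000 0.0000 0.0000]
Step 3: x=[2.0000 5.0000 8.0000] v=[0.0000 0.0000 0.0000]
Step 4: x=[2.0000 5.0000 8.0000] v=[0.0000 0.0000 0.0000]
Step 5: x=[2.0000 5.0000 8.0000] v=[0.0000 0.0000 0.0000]
Step 6: x=[2.0000 5.0000 8.0000] v=[0.0000 0.0000 0.0000]

Answer: 2.0000 5.0000 8.0000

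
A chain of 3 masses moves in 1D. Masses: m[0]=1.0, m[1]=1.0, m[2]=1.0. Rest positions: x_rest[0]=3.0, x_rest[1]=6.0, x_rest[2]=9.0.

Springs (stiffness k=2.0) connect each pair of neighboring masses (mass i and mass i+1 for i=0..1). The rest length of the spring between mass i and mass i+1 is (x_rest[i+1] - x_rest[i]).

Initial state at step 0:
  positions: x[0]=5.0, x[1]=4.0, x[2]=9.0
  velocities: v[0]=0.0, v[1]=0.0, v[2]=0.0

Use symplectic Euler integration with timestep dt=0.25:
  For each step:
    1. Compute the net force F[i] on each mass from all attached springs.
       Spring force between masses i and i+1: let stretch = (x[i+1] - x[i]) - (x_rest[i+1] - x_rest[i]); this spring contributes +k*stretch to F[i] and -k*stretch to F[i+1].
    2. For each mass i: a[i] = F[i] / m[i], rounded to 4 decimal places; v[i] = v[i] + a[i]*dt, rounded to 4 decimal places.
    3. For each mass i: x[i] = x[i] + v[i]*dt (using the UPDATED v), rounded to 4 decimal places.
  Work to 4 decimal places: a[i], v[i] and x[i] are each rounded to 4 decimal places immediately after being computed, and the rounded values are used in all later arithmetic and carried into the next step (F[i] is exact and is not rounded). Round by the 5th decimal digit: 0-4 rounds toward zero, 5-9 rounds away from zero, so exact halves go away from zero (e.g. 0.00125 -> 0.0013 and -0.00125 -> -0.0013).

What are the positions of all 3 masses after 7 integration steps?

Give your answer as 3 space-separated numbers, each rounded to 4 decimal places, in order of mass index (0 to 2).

Answer: 2.0502 6.0938 9.8564

Derivation:
Step 0: x=[5.0000 4.0000 9.0000] v=[0.0000 0.0000 0.0000]
Step 1: x=[4.5000 4.7500 8.7500] v=[-2.0000 3.0000 -1.0000]
Step 2: x=[3.6563 5.9688 8.3750] v=[-3.3750 4.8750 -1.5000]
Step 3: x=[2.7266 7.1993 8.0742] v=[-3.7188 4.9219 -1.2031]
Step 4: x=[1.9810 7.9801 8.0391] v=[-2.9825 3.1230 -0.1406]
Step 5: x=[1.6103 8.0184 8.3716] v=[-1.4830 0.1530 1.3299]
Step 6: x=[1.6656 7.2998 9.0349] v=[0.2211 -2.8745 2.6533]
Step 7: x=[2.0502 6.0938 9.8564] v=[1.5382 -4.8241 3.2858]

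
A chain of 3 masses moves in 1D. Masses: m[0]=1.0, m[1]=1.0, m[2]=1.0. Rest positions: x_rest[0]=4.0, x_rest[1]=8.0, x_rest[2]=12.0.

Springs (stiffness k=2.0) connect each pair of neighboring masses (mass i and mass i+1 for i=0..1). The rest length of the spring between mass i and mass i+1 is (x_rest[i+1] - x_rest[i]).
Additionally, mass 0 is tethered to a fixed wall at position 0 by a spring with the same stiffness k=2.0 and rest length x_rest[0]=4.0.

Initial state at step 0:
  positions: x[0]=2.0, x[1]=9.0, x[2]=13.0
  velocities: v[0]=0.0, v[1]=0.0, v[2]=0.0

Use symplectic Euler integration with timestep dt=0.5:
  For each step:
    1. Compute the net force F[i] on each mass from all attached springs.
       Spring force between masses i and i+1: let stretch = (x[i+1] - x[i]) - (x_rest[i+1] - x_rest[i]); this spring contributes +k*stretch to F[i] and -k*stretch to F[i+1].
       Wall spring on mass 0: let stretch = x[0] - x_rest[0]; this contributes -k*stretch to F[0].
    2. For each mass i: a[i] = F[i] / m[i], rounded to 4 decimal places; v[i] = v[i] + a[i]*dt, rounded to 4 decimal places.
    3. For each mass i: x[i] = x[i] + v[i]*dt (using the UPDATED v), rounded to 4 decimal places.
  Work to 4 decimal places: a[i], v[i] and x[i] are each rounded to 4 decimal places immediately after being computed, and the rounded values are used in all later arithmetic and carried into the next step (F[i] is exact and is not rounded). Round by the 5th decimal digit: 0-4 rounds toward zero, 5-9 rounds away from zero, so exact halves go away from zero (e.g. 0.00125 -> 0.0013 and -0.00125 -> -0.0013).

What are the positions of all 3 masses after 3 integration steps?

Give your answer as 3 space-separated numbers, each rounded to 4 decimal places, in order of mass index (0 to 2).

Answer: 5.3750 9.0000 11.0000

Derivation:
Step 0: x=[2.0000 9.0000 13.0000] v=[0.0000 0.0000 0.0000]
Step 1: x=[4.5000 7.5000 13.0000] v=[5.0000 -3.0000 0.0000]
Step 2: x=[6.2500 7.2500 12.2500] v=[3.5000 -0.5000 -1.5000]
Step 3: x=[5.3750 9.0000 11.0000] v=[-1.7500 3.5000 -2.5000]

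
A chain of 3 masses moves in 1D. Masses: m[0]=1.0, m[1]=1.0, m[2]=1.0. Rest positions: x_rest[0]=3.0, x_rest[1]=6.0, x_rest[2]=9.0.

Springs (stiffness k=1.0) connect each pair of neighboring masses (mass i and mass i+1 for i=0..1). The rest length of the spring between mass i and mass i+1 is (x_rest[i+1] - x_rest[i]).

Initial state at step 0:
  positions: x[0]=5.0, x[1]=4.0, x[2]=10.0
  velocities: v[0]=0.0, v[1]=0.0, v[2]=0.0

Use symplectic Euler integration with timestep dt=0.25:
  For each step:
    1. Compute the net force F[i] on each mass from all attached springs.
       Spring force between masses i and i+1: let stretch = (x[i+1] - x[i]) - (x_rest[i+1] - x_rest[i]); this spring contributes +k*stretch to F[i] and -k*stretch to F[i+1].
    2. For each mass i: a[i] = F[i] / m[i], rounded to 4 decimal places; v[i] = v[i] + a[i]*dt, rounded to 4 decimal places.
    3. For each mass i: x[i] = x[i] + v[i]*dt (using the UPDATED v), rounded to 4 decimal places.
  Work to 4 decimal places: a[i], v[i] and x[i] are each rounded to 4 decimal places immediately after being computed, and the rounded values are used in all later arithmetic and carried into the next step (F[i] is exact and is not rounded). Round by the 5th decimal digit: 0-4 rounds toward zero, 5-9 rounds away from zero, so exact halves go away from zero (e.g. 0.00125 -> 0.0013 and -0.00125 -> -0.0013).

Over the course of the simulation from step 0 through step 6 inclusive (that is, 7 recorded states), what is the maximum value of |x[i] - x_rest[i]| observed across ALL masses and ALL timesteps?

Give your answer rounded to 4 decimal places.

Step 0: x=[5.0000 4.0000 10.0000] v=[0.0000 0.0000 0.0000]
Step 1: x=[4.7500 4.4375 9.8125] v=[-1.0000 1.7500 -0.7500]
Step 2: x=[4.2930 5.2305 9.4766] v=[-1.8281 3.1719 -1.3438]
Step 3: x=[3.7071 6.2303 9.0628] v=[-2.3437 3.9991 -1.6553]
Step 4: x=[3.0914 7.2494 8.6595] v=[-2.4629 4.0764 -1.6134]
Step 5: x=[2.5481 8.0968 8.3555] v=[-2.1734 3.3894 -1.2159]
Step 6: x=[2.1641 8.6135 8.2229] v=[-1.5362 2.0669 -0.5306]
Max displacement = 2.6135

Answer: 2.6135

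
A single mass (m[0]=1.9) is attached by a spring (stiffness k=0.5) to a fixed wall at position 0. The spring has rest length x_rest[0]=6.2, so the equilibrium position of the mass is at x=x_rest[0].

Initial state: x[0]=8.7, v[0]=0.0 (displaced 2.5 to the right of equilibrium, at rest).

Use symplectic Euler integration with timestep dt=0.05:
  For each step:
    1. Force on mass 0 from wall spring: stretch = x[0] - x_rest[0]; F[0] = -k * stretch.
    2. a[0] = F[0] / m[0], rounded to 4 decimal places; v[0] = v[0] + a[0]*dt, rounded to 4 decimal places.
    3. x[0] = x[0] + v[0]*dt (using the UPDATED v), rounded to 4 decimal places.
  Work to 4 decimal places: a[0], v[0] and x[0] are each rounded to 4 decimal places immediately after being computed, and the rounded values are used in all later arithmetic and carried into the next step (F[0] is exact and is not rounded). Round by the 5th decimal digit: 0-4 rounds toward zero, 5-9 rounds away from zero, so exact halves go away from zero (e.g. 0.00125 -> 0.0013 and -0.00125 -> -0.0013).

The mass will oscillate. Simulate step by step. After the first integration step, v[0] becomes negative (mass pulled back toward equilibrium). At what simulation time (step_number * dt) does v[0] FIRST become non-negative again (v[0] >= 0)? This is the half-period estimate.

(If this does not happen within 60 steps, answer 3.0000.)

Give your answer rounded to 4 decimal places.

Step 0: x=[8.7000] v=[0.0000]
Step 1: x=[8.6984] v=[-0.0329]
Step 2: x=[8.6951] v=[-0.0658]
Step 3: x=[8.6902] v=[-0.0986]
Step 4: x=[8.6836] v=[-0.1314]
Step 5: x=[8.6754] v=[-0.1641]
Step 6: x=[8.6656] v=[-0.1967]
Step 7: x=[8.6541] v=[-0.2291]
Step 8: x=[8.6410] v=[-0.2614]
Step 9: x=[8.6263] v=[-0.2935]
Step 10: x=[8.6100] v=[-0.3254]
Step 11: x=[8.5921] v=[-0.3571]
Step 12: x=[8.5727] v=[-0.3886]
Step 13: x=[8.5517] v=[-0.4198]
Step 14: x=[8.5292] v=[-0.4507]
Step 15: x=[8.5051] v=[-0.4813]
Step 16: x=[8.4795] v=[-0.5116]
Step 17: x=[8.4524] v=[-0.5416]
Step 18: x=[8.4238] v=[-0.5712]
Step 19: x=[8.3938] v=[-0.6005]
Step 20: x=[8.3623] v=[-0.6294]
Step 21: x=[8.3294] v=[-0.6579]
Step 22: x=[8.2951] v=[-0.6859]
Step 23: x=[8.2594] v=[-0.7135]
Step 24: x=[8.2224] v=[-0.7406]
Step 25: x=[8.1840] v=[-0.7672]
Step 26: x=[8.1443] v=[-0.7933]
Step 27: x=[8.1034] v=[-0.8189]
Step 28: x=[8.0612] v=[-0.8439]
Step 29: x=[8.0178] v=[-0.8684]
Step 30: x=[7.9732] v=[-0.8923]
Step 31: x=[7.9274] v=[-0.9156]
Step 32: x=[7.8805] v=[-0.9383]
Step 33: x=[7.8325] v=[-0.9604]
Step 34: x=[7.7834] v=[-0.9819]
Step 35: x=[7.7333] v=[-1.0027]
Step 36: x=[7.6822] v=[-1.0229]
Step 37: x=[7.6301] v=[-1.0424]
Step 38: x=[7.5770] v=[-1.0612]
Step 39: x=[7.5230] v=[-1.0793]
Step 40: x=[7.4682] v=[-1.0967]
Step 41: x=[7.4125] v=[-1.1134]
Step 42: x=[7.3560] v=[-1.1294]
Step 43: x=[7.2988] v=[-1.1446]
Step 44: x=[7.2408] v=[-1.1591]
Step 45: x=[7.1822] v=[-1.1728]
Step 46: x=[7.1229] v=[-1.1857]
Step 47: x=[7.0630] v=[-1.1978]
Step 48: x=[7.0025] v=[-1.2092]
Step 49: x=[6.9415] v=[-1.2198]
Step 50: x=[6.8800] v=[-1.2296]
Step 51: x=[6.8181] v=[-1.2385]
Step 52: x=[6.7558] v=[-1.2466]
Step 53: x=[6.6931] v=[-1.2539]
Step 54: x=[6.6301] v=[-1.2604]
Step 55: x=[6.5668] v=[-1.2661]
Step 56: x=[6.5033] v=[-1.2709]
Step 57: x=[6.4396] v=[-1.2749]
Step 58: x=[6.3757] v=[-1.2781]
Step 59: x=[6.3117] v=[-1.2804]
Step 60: x=[6.2476] v=[-1.2819]
v[0] did not become non-negative within 60 steps; using fallback time=3.0000

Answer: 3.0000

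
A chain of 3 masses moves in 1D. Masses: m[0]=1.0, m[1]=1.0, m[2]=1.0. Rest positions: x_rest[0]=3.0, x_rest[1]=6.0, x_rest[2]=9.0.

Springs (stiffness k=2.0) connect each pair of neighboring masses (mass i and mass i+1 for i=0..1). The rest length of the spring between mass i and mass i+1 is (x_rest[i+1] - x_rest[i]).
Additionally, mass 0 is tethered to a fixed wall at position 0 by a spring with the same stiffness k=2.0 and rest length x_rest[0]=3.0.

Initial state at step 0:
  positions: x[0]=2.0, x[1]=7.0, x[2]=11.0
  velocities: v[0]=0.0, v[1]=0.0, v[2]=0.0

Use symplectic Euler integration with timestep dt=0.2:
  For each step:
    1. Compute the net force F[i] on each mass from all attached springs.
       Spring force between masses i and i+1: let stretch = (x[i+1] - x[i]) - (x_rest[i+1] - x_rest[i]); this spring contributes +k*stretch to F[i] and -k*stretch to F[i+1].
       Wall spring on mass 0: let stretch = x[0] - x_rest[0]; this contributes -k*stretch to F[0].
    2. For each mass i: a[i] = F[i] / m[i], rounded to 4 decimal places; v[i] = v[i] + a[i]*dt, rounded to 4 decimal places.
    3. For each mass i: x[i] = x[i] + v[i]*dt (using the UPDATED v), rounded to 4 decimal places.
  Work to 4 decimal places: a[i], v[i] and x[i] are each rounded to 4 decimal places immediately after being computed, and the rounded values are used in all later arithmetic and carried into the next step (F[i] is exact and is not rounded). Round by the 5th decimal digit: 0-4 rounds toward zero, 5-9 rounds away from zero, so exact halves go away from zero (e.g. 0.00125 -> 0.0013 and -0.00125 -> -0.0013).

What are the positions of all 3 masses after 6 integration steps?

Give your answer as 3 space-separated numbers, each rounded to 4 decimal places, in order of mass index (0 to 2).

Step 0: x=[2.0000 7.0000 11.0000] v=[0.0000 0.0000 0.0000]
Step 1: x=[2.2400 6.9200 10.9200] v=[1.2000 -0.4000 -0.4000]
Step 2: x=[2.6752 6.7856 10.7600] v=[2.1760 -0.6720 -0.8000]
Step 3: x=[3.2252 6.6403 10.5220] v=[2.7501 -0.7264 -1.1898]
Step 4: x=[3.7904 6.5323 10.2135] v=[2.8261 -0.5398 -1.5425]
Step 5: x=[4.2717 6.4995 9.8505] v=[2.4067 -0.1641 -1.8150]
Step 6: x=[4.5895 6.5565 9.4594] v=[1.5891 0.2852 -1.9554]

Answer: 4.5895 6.5565 9.4594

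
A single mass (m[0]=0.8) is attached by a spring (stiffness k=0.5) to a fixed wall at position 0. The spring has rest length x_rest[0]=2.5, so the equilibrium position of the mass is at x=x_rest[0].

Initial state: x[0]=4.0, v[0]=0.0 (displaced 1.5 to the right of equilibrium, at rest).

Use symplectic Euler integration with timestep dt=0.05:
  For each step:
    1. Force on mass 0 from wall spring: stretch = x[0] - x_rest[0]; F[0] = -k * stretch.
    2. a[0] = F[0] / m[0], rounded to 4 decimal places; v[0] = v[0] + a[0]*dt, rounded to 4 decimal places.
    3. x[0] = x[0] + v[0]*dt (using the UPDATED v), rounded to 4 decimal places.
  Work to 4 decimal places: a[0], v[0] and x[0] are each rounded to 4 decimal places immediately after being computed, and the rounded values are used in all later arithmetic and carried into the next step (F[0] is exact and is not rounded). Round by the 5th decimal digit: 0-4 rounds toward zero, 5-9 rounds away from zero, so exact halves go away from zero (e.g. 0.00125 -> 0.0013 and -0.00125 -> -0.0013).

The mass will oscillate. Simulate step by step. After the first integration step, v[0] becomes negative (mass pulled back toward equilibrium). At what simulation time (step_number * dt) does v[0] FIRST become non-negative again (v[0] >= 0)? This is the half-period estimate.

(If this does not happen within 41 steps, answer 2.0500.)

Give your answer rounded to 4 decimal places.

Step 0: x=[4.0000] v=[0.0000]
Step 1: x=[3.9977] v=[-0.0469]
Step 2: x=[3.9930] v=[-0.0937]
Step 3: x=[3.9860] v=[-0.1404]
Step 4: x=[3.9767] v=[-0.1868]
Step 5: x=[3.9651] v=[-0.2329]
Step 6: x=[3.9512] v=[-0.2787]
Step 7: x=[3.9350] v=[-0.3241]
Step 8: x=[3.9166] v=[-0.3689]
Step 9: x=[3.8959] v=[-0.4132]
Step 10: x=[3.8731] v=[-0.4568]
Step 11: x=[3.8481] v=[-0.4997]
Step 12: x=[3.8210] v=[-0.5418]
Step 13: x=[3.7918] v=[-0.5831]
Step 14: x=[3.7606] v=[-0.6235]
Step 15: x=[3.7275] v=[-0.6629]
Step 16: x=[3.6924] v=[-0.7013]
Step 17: x=[3.6555] v=[-0.7386]
Step 18: x=[3.6168] v=[-0.7747]
Step 19: x=[3.5763] v=[-0.8096]
Step 20: x=[3.5341] v=[-0.8432]
Step 21: x=[3.4903] v=[-0.8755]
Step 22: x=[3.4450] v=[-0.9064]
Step 23: x=[3.3982] v=[-0.9359]
Step 24: x=[3.3500] v=[-0.9640]
Step 25: x=[3.3005] v=[-0.9906]
Step 26: x=[3.2497] v=[-1.0156]
Step 27: x=[3.1978] v=[-1.0390]
Step 28: x=[3.1448] v=[-1.0608]
Step 29: x=[3.0908] v=[-1.0810]
Step 30: x=[3.0358] v=[-1.0995]
Step 31: x=[2.9800] v=[-1.1162]
Step 32: x=[2.9234] v=[-1.1312]
Step 33: x=[2.8662] v=[-1.1444]
Step 34: x=[2.8084] v=[-1.1558]
Step 35: x=[2.7501] v=[-1.1654]
Step 36: x=[2.6914] v=[-1.1732]
Step 37: x=[2.6324] v=[-1.1792]
Step 38: x=[2.5732] v=[-1.1833]
Step 39: x=[2.5139] v=[-1.1856]
Step 40: x=[2.4546] v=[-1.1860]
Step 41: x=[2.3954] v=[-1.1846]
v[0] did not become non-negative within 41 steps; using fallback time=2.0500

Answer: 2.0500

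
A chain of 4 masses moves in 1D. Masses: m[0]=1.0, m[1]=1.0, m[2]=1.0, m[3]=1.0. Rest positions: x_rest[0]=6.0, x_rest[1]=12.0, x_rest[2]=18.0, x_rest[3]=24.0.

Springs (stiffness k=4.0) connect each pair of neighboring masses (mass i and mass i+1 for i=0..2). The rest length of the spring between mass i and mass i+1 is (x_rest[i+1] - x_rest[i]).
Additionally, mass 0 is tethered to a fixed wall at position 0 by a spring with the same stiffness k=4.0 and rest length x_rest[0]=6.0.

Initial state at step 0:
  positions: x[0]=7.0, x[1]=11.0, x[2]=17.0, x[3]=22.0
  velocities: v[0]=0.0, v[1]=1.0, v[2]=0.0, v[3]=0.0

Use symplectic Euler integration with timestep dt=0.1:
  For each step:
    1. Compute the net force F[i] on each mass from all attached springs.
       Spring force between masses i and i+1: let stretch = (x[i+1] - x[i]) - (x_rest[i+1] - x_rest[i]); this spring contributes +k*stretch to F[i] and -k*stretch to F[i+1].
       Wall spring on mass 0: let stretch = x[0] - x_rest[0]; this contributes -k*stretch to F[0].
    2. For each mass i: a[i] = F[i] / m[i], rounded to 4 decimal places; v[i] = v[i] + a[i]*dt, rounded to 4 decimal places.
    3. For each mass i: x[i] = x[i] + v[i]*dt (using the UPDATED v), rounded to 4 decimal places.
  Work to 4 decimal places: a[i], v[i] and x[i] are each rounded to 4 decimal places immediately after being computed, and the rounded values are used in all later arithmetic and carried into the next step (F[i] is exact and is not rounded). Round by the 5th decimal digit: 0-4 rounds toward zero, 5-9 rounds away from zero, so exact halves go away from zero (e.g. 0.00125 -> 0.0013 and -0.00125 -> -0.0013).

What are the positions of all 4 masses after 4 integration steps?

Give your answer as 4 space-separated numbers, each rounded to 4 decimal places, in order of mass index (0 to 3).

Step 0: x=[7.0000 11.0000 17.0000 22.0000] v=[0.0000 1.0000 0.0000 0.0000]
Step 1: x=[6.8800 11.1800 16.9600 22.0400] v=[-1.2000 1.8000 -0.4000 0.4000]
Step 2: x=[6.6568 11.4192 16.8920 22.1168] v=[-2.2320 2.3920 -0.6800 0.7680]
Step 3: x=[6.3578 11.6868 16.8141 22.2246] v=[-2.9898 2.6762 -0.7792 1.0781]
Step 4: x=[6.0177 11.9464 16.7475 22.3560] v=[-3.4013 2.5955 -0.6659 1.3139]

Answer: 6.0177 11.9464 16.7475 22.3560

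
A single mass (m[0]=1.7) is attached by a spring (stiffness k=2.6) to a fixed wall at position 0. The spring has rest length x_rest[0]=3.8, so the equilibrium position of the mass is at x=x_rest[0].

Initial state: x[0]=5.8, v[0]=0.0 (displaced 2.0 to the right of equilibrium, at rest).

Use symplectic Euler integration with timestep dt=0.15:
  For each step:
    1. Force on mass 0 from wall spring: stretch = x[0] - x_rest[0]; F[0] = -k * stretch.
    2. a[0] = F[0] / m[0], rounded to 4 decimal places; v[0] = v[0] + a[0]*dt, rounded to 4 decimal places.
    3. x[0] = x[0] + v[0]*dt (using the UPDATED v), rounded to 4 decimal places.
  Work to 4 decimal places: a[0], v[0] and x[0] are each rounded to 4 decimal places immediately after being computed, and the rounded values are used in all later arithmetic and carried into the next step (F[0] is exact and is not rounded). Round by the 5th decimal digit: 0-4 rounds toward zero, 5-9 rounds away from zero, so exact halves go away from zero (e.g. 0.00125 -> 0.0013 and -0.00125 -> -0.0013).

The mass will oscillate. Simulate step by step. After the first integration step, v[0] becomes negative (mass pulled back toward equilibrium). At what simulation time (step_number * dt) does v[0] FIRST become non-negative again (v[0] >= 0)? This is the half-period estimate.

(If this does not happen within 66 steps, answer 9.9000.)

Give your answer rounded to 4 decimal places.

Step 0: x=[5.8000] v=[0.0000]
Step 1: x=[5.7312] v=[-0.4588]
Step 2: x=[5.5959] v=[-0.9018]
Step 3: x=[5.3988] v=[-1.3138]
Step 4: x=[5.1467] v=[-1.6806]
Step 5: x=[4.8483] v=[-1.9896]
Step 6: x=[4.5138] v=[-2.2301]
Step 7: x=[4.1547] v=[-2.3939]
Step 8: x=[3.7834] v=[-2.4753]
Step 9: x=[3.4127] v=[-2.4715]
Step 10: x=[3.0553] v=[-2.3827]
Step 11: x=[2.7235] v=[-2.2119]
Step 12: x=[2.4288] v=[-1.9649]
Step 13: x=[2.1813] v=[-1.6503]
Step 14: x=[1.9895] v=[-1.2789]
Step 15: x=[1.8600] v=[-0.8636]
Step 16: x=[1.7972] v=[-0.4185]
Step 17: x=[1.8034] v=[0.0410]
First v>=0 after going negative at step 17, time=2.5500

Answer: 2.5500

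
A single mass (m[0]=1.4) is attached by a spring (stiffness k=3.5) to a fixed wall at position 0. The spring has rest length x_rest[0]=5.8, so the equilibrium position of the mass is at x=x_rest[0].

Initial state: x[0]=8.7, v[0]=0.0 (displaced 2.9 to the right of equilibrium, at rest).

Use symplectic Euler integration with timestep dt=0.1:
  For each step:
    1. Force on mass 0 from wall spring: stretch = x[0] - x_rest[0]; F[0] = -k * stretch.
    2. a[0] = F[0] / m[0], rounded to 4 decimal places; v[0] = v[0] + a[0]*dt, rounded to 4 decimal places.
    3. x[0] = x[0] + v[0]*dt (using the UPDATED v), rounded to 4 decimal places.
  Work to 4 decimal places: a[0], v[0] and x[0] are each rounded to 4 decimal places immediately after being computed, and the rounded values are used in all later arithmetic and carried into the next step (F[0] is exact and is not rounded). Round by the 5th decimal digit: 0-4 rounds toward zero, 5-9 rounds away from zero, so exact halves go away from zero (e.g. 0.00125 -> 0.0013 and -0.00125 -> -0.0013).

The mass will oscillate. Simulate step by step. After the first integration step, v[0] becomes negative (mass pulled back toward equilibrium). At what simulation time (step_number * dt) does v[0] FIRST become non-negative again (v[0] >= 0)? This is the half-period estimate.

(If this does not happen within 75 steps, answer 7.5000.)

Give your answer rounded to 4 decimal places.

Step 0: x=[8.7000] v=[0.0000]
Step 1: x=[8.6275] v=[-0.7250]
Step 2: x=[8.4843] v=[-1.4319]
Step 3: x=[8.2740] v=[-2.1030]
Step 4: x=[8.0019] v=[-2.7215]
Step 5: x=[7.6747] v=[-3.2720]
Step 6: x=[7.3006] v=[-3.7407]
Step 7: x=[6.8890] v=[-4.1159]
Step 8: x=[6.4502] v=[-4.3882]
Step 9: x=[5.9951] v=[-4.5508]
Step 10: x=[5.5351] v=[-4.5996]
Step 11: x=[5.0818] v=[-4.5334]
Step 12: x=[4.6464] v=[-4.3539]
Step 13: x=[4.2399] v=[-4.0655]
Step 14: x=[3.8724] v=[-3.6755]
Step 15: x=[3.5530] v=[-3.1936]
Step 16: x=[3.2898] v=[-2.6319]
Step 17: x=[3.0894] v=[-2.0044]
Step 18: x=[2.9567] v=[-1.3268]
Step 19: x=[2.8951] v=[-0.6160]
Step 20: x=[2.9061] v=[0.1102]
First v>=0 after going negative at step 20, time=2.0000

Answer: 2.0000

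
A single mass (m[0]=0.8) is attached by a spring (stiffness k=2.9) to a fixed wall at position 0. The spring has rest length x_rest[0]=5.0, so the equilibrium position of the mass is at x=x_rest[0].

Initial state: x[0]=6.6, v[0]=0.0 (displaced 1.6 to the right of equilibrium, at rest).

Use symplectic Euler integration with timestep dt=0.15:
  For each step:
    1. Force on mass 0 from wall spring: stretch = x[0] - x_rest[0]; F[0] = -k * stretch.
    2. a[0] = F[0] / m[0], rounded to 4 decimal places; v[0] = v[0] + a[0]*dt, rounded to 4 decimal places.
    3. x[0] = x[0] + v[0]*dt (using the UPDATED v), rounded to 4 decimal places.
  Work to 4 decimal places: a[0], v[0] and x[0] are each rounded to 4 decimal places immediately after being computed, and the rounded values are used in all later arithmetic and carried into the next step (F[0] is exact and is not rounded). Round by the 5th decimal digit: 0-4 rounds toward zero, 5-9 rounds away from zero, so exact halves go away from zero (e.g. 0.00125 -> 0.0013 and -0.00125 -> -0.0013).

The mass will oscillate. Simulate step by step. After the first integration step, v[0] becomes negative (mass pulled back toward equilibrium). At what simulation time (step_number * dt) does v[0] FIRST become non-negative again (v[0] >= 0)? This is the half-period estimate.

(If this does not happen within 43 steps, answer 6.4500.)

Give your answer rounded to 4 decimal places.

Answer: 1.6500

Derivation:
Step 0: x=[6.6000] v=[0.0000]
Step 1: x=[6.4695] v=[-0.8700]
Step 2: x=[6.2192] v=[-1.6690]
Step 3: x=[5.8694] v=[-2.3319]
Step 4: x=[5.4487] v=[-2.8046]
Step 5: x=[4.9914] v=[-3.0486]
Step 6: x=[4.5348] v=[-3.0439]
Step 7: x=[4.1162] v=[-2.7909]
Step 8: x=[3.7697] v=[-2.3103]
Step 9: x=[3.5235] v=[-1.6413]
Step 10: x=[3.3977] v=[-0.8385]
Step 11: x=[3.4026] v=[0.0327]
First v>=0 after going negative at step 11, time=1.6500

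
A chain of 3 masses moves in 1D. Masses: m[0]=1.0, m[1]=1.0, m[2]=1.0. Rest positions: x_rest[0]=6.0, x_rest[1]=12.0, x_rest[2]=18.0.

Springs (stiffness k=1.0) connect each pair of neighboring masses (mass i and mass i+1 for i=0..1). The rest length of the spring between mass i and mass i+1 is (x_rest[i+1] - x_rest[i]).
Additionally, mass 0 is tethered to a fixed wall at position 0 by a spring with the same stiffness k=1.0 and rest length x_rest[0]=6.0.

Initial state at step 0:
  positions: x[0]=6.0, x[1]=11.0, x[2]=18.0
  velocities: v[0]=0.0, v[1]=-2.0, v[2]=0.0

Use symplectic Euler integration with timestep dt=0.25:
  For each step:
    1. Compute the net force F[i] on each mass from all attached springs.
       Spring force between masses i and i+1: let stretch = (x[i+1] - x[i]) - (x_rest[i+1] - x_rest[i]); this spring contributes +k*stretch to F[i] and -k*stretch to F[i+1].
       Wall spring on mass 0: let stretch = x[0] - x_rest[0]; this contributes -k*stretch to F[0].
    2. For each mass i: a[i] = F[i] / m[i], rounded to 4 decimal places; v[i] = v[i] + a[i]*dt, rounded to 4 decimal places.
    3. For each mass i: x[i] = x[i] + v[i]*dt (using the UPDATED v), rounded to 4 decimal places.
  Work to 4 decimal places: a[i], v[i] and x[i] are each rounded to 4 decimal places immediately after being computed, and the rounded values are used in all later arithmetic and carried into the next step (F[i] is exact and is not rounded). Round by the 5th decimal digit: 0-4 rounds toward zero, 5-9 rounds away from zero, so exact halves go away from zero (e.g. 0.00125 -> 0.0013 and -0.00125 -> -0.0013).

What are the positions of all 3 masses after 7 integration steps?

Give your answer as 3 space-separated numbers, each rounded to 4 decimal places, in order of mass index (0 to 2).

Answer: 4.6581 11.1567 16.1981

Derivation:
Step 0: x=[6.0000 11.0000 18.0000] v=[0.0000 -2.0000 0.0000]
Step 1: x=[5.9375 10.6250 17.9375] v=[-0.2500 -1.5000 -0.2500]
Step 2: x=[5.7969 10.4141 17.7930] v=[-0.5625 -0.8438 -0.5781]
Step 3: x=[5.5826 10.3758 17.5623] v=[-0.8574 -0.1534 -0.9228]
Step 4: x=[5.3189 10.4870 17.2575] v=[-1.0548 0.4449 -1.2194]
Step 5: x=[5.0458 10.6984 16.9045] v=[-1.0925 0.8455 -1.4120]
Step 6: x=[4.8106 10.9444 16.5386] v=[-0.9408 0.9839 -1.4635]
Step 7: x=[4.6581 11.1567 16.1981] v=[-0.6100 0.8490 -1.3621]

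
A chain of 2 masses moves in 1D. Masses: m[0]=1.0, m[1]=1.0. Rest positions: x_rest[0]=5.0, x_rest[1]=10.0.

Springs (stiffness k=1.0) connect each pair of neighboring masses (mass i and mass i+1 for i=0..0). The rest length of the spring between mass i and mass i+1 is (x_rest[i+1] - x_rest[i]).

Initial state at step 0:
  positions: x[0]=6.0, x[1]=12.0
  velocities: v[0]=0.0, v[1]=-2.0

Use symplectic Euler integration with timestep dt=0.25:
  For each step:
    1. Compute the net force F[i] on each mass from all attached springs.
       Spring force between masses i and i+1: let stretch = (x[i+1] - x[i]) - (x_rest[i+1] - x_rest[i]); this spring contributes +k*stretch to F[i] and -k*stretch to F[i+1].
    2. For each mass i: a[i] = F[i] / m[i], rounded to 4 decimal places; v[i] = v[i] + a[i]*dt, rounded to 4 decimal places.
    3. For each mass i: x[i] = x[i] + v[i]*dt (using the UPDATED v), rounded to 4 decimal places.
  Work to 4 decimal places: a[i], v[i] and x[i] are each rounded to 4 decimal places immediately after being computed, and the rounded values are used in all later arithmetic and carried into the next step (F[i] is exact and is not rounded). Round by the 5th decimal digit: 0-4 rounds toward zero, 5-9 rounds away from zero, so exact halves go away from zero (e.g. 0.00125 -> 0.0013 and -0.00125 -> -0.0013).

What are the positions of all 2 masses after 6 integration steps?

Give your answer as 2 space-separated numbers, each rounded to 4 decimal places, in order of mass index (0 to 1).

Answer: 5.9506 9.0497

Derivation:
Step 0: x=[6.0000 12.0000] v=[0.0000 -2.0000]
Step 1: x=[6.0625 11.4375] v=[0.2500 -2.2500]
Step 2: x=[6.1485 10.8516] v=[0.3438 -2.3438]
Step 3: x=[6.2159 10.2842] v=[0.2696 -2.2696]
Step 4: x=[6.2251 9.7750] v=[0.0367 -2.0367]
Step 5: x=[6.1437 9.3565] v=[-0.3258 -1.6742]
Step 6: x=[5.9506 9.0497] v=[-0.7726 -1.2274]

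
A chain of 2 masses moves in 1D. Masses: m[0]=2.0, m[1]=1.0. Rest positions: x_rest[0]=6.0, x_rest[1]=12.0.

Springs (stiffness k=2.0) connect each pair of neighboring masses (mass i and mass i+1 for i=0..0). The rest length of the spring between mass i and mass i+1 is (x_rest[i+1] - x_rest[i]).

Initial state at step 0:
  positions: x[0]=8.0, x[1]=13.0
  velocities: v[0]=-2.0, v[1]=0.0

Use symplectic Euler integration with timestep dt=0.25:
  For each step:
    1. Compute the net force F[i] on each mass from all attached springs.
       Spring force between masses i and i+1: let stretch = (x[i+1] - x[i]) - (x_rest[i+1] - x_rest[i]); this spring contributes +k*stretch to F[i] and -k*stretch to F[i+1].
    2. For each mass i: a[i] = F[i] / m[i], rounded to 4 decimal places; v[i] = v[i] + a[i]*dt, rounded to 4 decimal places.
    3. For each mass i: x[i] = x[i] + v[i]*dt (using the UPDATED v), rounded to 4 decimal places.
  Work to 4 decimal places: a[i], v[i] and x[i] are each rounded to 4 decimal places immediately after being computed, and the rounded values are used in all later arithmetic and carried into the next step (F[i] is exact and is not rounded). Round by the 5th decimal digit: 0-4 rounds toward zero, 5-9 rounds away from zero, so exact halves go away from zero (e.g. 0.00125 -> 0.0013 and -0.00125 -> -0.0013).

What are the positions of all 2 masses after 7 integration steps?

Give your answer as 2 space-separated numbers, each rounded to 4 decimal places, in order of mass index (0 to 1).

Answer: 4.9610 12.0783

Derivation:
Step 0: x=[8.0000 13.0000] v=[-2.0000 0.0000]
Step 1: x=[7.4375 13.1250] v=[-2.2500 0.5000]
Step 2: x=[6.8555 13.2891] v=[-2.3281 0.6563]
Step 3: x=[6.3006 13.3990] v=[-2.2197 0.4395]
Step 4: x=[5.8143 13.3716] v=[-1.9451 -0.1097]
Step 5: x=[5.4254 13.1495] v=[-1.5558 -0.8884]
Step 6: x=[5.1442 12.7119] v=[-1.1248 -1.7505]
Step 7: x=[4.9610 12.0783] v=[-0.7329 -2.5344]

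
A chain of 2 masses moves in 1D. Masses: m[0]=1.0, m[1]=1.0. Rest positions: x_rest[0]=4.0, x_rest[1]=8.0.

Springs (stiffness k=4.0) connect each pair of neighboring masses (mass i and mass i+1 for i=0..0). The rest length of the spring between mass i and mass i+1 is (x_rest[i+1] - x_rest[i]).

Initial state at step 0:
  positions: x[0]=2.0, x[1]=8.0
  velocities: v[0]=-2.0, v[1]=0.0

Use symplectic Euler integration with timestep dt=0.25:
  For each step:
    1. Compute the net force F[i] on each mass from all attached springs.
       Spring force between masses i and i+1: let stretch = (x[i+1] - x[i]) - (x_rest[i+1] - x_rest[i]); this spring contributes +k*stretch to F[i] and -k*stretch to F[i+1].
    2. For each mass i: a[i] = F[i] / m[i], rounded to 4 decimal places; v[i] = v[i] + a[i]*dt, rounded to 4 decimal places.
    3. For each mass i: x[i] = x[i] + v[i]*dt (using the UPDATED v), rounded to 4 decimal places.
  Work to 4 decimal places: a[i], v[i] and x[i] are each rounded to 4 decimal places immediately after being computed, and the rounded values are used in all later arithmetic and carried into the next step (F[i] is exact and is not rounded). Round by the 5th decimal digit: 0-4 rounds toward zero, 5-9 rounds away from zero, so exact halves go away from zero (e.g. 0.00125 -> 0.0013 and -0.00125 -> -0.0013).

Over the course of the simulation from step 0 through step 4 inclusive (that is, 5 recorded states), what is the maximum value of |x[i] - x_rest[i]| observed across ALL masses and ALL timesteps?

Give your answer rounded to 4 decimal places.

Answer: 2.9687

Derivation:
Step 0: x=[2.0000 8.0000] v=[-2.0000 0.0000]
Step 1: x=[2.0000 7.5000] v=[0.0000 -2.0000]
Step 2: x=[2.3750 6.6250] v=[1.5000 -3.5000]
Step 3: x=[2.8125 5.6875] v=[1.7500 -3.7500]
Step 4: x=[2.9688 5.0313] v=[0.6250 -2.6250]
Max displacement = 2.9687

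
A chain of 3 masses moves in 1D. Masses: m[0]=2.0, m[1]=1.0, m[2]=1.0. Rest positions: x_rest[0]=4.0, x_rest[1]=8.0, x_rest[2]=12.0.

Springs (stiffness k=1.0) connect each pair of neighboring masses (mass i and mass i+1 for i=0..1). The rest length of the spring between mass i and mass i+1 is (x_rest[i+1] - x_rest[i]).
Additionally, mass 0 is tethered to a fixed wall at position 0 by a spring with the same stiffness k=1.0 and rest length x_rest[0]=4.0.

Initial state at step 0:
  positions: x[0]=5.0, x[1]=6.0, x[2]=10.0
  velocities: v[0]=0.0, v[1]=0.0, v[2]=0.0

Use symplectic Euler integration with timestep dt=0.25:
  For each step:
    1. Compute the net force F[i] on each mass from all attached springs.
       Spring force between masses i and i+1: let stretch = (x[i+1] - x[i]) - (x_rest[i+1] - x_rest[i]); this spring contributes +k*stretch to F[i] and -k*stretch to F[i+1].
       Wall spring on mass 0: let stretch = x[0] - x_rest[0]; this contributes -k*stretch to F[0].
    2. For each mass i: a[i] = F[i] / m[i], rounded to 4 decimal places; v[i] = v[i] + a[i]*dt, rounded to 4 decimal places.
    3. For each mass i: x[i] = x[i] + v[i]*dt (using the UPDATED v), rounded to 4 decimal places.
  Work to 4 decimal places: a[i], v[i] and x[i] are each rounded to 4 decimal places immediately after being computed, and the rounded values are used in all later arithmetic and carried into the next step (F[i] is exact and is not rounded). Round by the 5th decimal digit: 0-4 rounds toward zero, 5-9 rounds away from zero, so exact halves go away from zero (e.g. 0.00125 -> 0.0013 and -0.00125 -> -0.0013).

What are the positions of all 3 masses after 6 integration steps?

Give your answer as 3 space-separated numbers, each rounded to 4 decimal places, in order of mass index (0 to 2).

Step 0: x=[5.0000 6.0000 10.0000] v=[0.0000 0.0000 0.0000]
Step 1: x=[4.8750 6.1875 10.0000] v=[-0.5000 0.7500 0.0000]
Step 2: x=[4.6387 6.5313 10.0117] v=[-0.9453 1.3750 0.0469]
Step 3: x=[4.3166 6.9743 10.0559] v=[-1.2886 1.7720 0.1768]
Step 4: x=[3.9426 7.4438 10.1575] v=[-1.4960 1.8780 0.4064]
Step 5: x=[3.5548 7.8641 10.3395] v=[-1.5512 1.6811 0.7280]
Step 6: x=[3.1906 8.1698 10.6168] v=[-1.4569 1.2226 1.1092]

Answer: 3.1906 8.1698 10.6168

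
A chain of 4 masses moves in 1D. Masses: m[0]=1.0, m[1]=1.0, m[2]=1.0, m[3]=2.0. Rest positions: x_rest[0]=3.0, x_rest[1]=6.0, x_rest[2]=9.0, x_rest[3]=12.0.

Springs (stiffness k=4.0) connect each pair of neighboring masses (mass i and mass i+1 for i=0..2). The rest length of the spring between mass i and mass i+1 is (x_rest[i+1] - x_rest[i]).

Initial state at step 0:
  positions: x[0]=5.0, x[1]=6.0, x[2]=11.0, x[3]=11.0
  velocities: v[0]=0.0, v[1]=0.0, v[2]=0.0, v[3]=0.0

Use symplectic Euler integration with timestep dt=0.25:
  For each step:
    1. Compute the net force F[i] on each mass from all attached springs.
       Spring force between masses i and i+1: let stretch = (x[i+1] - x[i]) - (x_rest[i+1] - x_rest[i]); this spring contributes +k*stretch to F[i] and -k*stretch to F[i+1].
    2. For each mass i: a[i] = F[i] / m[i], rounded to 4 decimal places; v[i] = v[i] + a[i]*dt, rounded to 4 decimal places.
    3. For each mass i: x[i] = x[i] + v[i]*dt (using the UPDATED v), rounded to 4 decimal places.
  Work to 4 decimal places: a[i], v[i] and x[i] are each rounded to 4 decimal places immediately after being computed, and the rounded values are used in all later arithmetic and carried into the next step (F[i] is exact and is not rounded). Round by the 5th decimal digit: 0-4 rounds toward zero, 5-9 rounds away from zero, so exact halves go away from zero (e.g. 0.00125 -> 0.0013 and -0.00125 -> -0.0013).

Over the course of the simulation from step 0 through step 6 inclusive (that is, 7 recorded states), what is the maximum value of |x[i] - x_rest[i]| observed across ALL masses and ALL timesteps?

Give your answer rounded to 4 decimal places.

Answer: 2.1172

Derivation:
Step 0: x=[5.0000 6.0000 11.0000 11.0000] v=[0.0000 0.0000 0.0000 0.0000]
Step 1: x=[4.5000 7.0000 9.7500 11.3750] v=[-2.0000 4.0000 -5.0000 1.5000]
Step 2: x=[3.8750 8.0625 8.2188 11.9219] v=[-2.5000 4.2500 -6.1250 2.1875]
Step 3: x=[3.5469 8.1172 7.5743 12.3809] v=[-1.3125 0.2188 -2.5782 1.8360]
Step 4: x=[3.6114 6.8936 8.2671 12.6141] v=[0.2578 -4.8944 2.7713 0.9327]
Step 5: x=[3.7464 5.1928 9.7033 12.6789] v=[0.5400 -6.8031 5.7448 0.2592]
Step 6: x=[3.4930 4.2581 10.7558 12.7468] v=[-1.0136 -3.7390 4.2099 0.2714]
Max displacement = 2.1172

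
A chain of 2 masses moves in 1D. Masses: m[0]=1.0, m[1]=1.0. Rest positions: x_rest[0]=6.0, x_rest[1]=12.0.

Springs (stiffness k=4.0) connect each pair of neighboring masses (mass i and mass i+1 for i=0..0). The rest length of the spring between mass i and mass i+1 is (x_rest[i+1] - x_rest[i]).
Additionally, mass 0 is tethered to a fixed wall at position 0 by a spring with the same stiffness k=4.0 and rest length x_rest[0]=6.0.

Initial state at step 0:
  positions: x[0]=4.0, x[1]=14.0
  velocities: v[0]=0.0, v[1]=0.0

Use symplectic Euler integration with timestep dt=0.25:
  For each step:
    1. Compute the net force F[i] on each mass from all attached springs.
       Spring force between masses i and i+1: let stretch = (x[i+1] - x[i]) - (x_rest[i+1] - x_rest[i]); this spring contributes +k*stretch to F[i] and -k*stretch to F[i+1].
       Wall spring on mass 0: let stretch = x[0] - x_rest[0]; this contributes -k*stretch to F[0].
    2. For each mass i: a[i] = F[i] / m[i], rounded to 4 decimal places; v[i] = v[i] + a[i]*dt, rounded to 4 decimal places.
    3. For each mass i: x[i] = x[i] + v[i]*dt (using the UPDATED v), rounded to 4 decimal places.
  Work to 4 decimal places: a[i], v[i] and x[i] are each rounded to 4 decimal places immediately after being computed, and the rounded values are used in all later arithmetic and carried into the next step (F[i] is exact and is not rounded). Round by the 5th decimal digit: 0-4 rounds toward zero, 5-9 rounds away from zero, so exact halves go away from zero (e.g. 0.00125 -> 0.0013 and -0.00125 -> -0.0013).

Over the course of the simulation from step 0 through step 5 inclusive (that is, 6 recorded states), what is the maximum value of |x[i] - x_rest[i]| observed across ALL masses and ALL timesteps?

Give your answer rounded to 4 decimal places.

Step 0: x=[4.0000 14.0000] v=[0.0000 0.0000]
Step 1: x=[5.5000 13.0000] v=[6.0000 -4.0000]
Step 2: x=[7.5000 11.6250] v=[8.0000 -5.5000]
Step 3: x=[8.6563 10.7188] v=[4.6250 -3.6250]
Step 4: x=[8.1641 10.7969] v=[-1.9688 0.3125]
Step 5: x=[6.2891 11.7168] v=[-7.5001 3.6797]
Max displacement = 2.6563

Answer: 2.6563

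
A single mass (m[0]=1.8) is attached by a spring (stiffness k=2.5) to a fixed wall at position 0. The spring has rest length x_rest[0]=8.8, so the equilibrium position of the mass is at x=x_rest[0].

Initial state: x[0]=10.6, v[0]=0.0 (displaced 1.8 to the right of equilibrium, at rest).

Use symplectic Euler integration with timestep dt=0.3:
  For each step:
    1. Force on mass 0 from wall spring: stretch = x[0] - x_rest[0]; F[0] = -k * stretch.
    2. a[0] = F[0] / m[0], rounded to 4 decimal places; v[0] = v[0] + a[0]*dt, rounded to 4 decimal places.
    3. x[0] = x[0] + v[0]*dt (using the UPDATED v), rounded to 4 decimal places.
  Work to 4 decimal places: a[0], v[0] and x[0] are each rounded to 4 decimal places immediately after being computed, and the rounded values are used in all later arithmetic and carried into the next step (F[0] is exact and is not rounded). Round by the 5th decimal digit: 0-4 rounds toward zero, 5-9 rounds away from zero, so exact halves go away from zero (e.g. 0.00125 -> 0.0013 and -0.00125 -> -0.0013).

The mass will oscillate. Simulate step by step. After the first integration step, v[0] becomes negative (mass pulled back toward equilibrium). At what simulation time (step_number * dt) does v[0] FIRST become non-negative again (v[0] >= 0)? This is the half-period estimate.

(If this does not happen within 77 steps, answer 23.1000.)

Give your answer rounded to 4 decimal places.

Step 0: x=[10.6000] v=[0.0000]
Step 1: x=[10.3750] v=[-0.7500]
Step 2: x=[9.9531] v=[-1.4063]
Step 3: x=[9.3871] v=[-1.8868]
Step 4: x=[8.7477] v=[-2.1314]
Step 5: x=[8.1148] v=[-2.1096]
Step 6: x=[7.5676] v=[-1.8241]
Step 7: x=[7.1744] v=[-1.3106]
Step 8: x=[6.9844] v=[-0.6333]
Step 9: x=[7.0214] v=[0.1232]
First v>=0 after going negative at step 9, time=2.7000

Answer: 2.7000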